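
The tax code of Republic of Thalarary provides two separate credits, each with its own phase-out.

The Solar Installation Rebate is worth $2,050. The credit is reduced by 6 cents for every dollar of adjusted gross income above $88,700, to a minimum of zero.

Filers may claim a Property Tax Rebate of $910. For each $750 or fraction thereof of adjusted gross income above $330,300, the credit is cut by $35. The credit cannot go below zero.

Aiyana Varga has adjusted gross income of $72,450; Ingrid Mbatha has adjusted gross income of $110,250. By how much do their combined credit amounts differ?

$1,293

Aiyana ($72,450): Solar Installation Rebate: $72,450 is at or below the $88,700 threshold, so the full $2,050 applies. Property Tax Rebate: $72,450 is at or below the $330,300 threshold, so the full $910 applies. total $2,050 + $910 = $2,960
Ingrid ($110,250): Solar Installation Rebate: 6% of the $21,550 excess over $88,700 is $1,293; credit = $2,050 − $1,293 = $757. Property Tax Rebate: $110,250 is at or below the $330,300 threshold, so the full $910 applies. total $757 + $910 = $1,667
Difference: |$2,960 − $1,667| = $1,293.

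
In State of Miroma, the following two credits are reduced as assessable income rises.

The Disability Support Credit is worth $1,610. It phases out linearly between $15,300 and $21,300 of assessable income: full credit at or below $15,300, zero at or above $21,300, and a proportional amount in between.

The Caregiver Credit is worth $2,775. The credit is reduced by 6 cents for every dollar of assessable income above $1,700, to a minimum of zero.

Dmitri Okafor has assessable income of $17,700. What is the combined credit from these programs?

Disability Support Credit: $17,700 is $2,400 into a $6,000 phase-out range, leaving 3,600/6,000 of the credit: $1,610 × 3,600/6,000 = $966.
Caregiver Credit: 6% of the $16,000 excess over $1,700 is $960; credit = $2,775 − $960 = $1,815.
Total: $966 + $1,815 = $2,781.

$2,781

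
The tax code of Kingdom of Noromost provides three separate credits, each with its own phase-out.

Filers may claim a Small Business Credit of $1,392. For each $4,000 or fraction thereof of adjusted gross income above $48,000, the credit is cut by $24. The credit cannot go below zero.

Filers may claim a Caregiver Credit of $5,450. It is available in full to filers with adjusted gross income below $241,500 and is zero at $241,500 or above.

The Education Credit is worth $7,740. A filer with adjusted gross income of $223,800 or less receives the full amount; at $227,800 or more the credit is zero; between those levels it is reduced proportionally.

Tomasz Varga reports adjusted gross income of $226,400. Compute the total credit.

Small Business Credit: income exceeds $48,000 by $178,400, which is 45 full-or-partial $4,000 increments; reduction = 45 × $24 = $1,080, leaving $312.
Caregiver Credit: $226,400 is below the $241,500 cutoff, so the full $5,450 applies.
Education Credit: $226,400 is $2,600 into a $4,000 phase-out range, leaving 1,400/4,000 of the credit: $7,740 × 1,400/4,000 = $2,709.
Total: $312 + $5,450 + $2,709 = $8,471.

$8,471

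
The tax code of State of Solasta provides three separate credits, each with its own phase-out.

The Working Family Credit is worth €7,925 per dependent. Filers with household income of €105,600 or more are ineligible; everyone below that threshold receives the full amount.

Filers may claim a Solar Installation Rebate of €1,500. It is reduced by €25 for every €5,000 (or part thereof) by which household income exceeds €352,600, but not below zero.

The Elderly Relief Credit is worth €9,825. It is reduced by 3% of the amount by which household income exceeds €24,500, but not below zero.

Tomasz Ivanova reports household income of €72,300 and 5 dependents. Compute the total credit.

€49,516

Working Family Credit: base = 5 × €7,925 = €39,625. €72,300 is below the €105,600 cutoff, so the full €39,625 applies.
Solar Installation Rebate: €72,300 is at or below the €352,600 threshold, so the full €1,500 applies.
Elderly Relief Credit: 3% of the €47,800 excess over €24,500 is €1,434; credit = €9,825 − €1,434 = €8,391.
Total: €39,625 + €1,500 + €8,391 = €49,516.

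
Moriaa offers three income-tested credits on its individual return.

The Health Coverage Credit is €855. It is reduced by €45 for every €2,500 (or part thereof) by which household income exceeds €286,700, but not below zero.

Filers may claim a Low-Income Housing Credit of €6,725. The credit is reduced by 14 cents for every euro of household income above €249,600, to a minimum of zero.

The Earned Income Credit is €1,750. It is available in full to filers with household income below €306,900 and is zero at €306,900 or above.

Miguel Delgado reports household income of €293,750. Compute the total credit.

€3,014

Health Coverage Credit: income exceeds €286,700 by €7,050, which is 3 full-or-partial €2,500 increments; reduction = 3 × €45 = €135, leaving €720.
Low-Income Housing Credit: 14% of the €44,150 excess over €249,600 is €6,181; credit = €6,725 − €6,181 = €544.
Earned Income Credit: €293,750 is below the €306,900 cutoff, so the full €1,750 applies.
Total: €720 + €544 + €1,750 = €3,014.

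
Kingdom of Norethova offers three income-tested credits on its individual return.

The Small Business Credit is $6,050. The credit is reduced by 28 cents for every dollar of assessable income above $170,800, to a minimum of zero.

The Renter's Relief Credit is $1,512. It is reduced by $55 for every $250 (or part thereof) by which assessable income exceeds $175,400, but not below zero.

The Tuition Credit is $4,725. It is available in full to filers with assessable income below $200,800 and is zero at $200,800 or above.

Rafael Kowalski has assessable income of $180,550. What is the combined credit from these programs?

Small Business Credit: 28% of the $9,750 excess over $170,800 is $2,730; credit = $6,050 − $2,730 = $3,320.
Renter's Relief Credit: income exceeds $175,400 by $5,150, which is 21 full-or-partial $250 increments; reduction = 21 × $55 = $1,155, leaving $357.
Tuition Credit: $180,550 is below the $200,800 cutoff, so the full $4,725 applies.
Total: $3,320 + $357 + $4,725 = $8,402.

$8,402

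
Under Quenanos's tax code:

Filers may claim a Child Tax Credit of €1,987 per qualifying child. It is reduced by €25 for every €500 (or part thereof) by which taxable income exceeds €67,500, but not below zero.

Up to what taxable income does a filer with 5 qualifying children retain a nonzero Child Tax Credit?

€266,000

Full credit = 5 × €1,987 = €9,935.
After 397 increments the reduction is 397 × €25 = €9,925, leaving €10; one more increment wipes it out. Increment 397 ends at excess 397 × €500 = €198,500, so the highest qualifying income is €67,500 + €198,500 = €266,000.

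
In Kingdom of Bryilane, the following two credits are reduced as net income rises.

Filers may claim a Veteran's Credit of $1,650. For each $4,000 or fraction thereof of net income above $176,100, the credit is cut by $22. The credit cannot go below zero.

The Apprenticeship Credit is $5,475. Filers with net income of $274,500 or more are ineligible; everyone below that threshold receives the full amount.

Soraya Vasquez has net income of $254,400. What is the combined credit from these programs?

$6,685

Veteran's Credit: income exceeds $176,100 by $78,300, which is 20 full-or-partial $4,000 increments; reduction = 20 × $22 = $440, leaving $1,210.
Apprenticeship Credit: $254,400 is below the $274,500 cutoff, so the full $5,475 applies.
Total: $1,210 + $5,475 = $6,685.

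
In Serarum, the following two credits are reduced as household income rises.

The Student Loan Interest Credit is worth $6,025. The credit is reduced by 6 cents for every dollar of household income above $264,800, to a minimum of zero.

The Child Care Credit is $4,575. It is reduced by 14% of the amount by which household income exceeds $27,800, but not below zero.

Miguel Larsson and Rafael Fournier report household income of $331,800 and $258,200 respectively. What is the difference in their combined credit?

Miguel ($331,800): Student Loan Interest Credit: 6% of the $67,000 excess over $264,800 is $4,020; credit = $6,025 − $4,020 = $2,005. Child Care Credit: 14% of the $304,000 excess over $27,800 is $42,560 ≥ base, so the credit is $0. total $2,005 + $0 = $2,005
Rafael ($258,200): Student Loan Interest Credit: $258,200 is at or below the $264,800 threshold, so the full $6,025 applies. Child Care Credit: 14% of the $230,400 excess over $27,800 is $32,256 ≥ base, so the credit is $0. total $6,025 + $0 = $6,025
Difference: |$2,005 − $6,025| = $4,020.

$4,020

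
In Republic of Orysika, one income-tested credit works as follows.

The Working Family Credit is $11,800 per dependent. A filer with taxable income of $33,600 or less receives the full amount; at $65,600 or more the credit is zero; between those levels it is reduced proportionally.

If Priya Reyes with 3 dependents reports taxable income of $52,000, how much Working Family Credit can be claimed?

Working Family Credit: base = 3 × $11,800 = $35,400. $52,000 is $18,400 into a $32,000 phase-out range, leaving 13,600/32,000 of the credit: $35,400 × 13,600/32,000 = $15,045.

$15,045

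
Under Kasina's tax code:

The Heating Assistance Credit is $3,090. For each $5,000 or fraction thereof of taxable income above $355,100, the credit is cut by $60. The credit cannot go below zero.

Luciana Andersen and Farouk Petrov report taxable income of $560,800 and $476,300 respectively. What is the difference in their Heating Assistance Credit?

Luciana ($560,800): Heating Assistance Credit: income exceeds $355,100 by $205,700, which is 42 full-or-partial $5,000 increments; reduction = 42 × $60 = $2,520, leaving $570.
Farouk ($476,300): Heating Assistance Credit: income exceeds $355,100 by $121,200, which is 25 full-or-partial $5,000 increments; reduction = 25 × $60 = $1,500, leaving $1,590.
Difference: |$570 − $1,590| = $1,020.

$1,020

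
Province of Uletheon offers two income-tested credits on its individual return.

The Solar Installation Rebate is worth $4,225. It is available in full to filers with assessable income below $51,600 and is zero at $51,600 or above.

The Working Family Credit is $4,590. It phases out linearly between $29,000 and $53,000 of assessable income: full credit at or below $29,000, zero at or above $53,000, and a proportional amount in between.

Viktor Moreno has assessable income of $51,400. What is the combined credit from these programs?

$4,531

Solar Installation Rebate: $51,400 is below the $51,600 cutoff, so the full $4,225 applies.
Working Family Credit: $51,400 is $22,400 into a $24,000 phase-out range, leaving 1,600/24,000 of the credit: $4,590 × 1,600/24,000 = $306.
Total: $4,225 + $306 = $4,531.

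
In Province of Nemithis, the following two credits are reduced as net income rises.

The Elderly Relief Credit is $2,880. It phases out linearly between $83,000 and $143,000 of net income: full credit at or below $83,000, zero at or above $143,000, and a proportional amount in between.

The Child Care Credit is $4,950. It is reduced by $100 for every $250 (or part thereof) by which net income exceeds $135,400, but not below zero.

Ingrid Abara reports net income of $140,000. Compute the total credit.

Elderly Relief Credit: $140,000 is $57,000 into a $60,000 phase-out range, leaving 3,000/60,000 of the credit: $2,880 × 3,000/60,000 = $144.
Child Care Credit: income exceeds $135,400 by $4,600, which is 19 full-or-partial $250 increments; reduction = 19 × $100 = $1,900, leaving $3,050.
Total: $144 + $3,050 = $3,194.

$3,194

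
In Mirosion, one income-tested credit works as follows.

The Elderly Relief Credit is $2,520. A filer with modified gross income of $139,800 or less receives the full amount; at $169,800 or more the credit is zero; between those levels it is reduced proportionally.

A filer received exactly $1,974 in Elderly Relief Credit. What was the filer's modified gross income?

$146,300

$1,974 is 1,974/2,520 of the full $2,520, so 546/2,520 of the $30,000 range has been used: income = $139,800 + $30,000 × 546/2,520 = $146,300.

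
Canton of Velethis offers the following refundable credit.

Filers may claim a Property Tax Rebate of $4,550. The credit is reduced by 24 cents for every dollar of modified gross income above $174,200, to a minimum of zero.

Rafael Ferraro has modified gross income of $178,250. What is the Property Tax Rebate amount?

Property Tax Rebate: 24% of the $4,050 excess over $174,200 is $972; credit = $4,550 − $972 = $3,578.

$3,578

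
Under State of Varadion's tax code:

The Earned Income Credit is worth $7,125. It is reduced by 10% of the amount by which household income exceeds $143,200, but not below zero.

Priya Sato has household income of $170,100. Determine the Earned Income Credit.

Earned Income Credit: 10% of the $26,900 excess over $143,200 is $2,690; credit = $7,125 − $2,690 = $4,435.

$4,435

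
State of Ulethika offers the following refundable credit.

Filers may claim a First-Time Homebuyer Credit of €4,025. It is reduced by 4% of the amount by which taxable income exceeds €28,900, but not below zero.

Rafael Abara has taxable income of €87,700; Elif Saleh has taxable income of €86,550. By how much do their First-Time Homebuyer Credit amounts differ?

€46

Rafael (€87,700): First-Time Homebuyer Credit: 4% of the €58,800 excess over €28,900 is €2,352; credit = €4,025 − €2,352 = €1,673.
Elif (€86,550): First-Time Homebuyer Credit: 4% of the €57,650 excess over €28,900 is €2,306; credit = €4,025 − €2,306 = €1,719.
Difference: |€1,673 − €1,719| = €46.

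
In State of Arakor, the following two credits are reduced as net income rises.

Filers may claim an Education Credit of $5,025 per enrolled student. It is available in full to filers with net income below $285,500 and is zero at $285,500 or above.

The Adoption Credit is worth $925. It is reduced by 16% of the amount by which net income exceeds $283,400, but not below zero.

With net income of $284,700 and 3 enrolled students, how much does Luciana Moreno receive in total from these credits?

$15,792

Education Credit: base = 3 × $5,025 = $15,075. $284,700 is below the $285,500 cutoff, so the full $15,075 applies.
Adoption Credit: 16% of the $1,300 excess over $283,400 is $208; credit = $925 − $208 = $717.
Total: $15,075 + $717 = $15,792.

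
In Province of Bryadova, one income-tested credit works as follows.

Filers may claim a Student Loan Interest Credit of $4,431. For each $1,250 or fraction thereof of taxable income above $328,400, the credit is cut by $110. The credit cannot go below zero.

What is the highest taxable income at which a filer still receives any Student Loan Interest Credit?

After 40 increments the reduction is 40 × $110 = $4,400, leaving $31; one more increment wipes it out. Increment 40 ends at excess 40 × $1,250 = $50,000, so the highest qualifying income is $328,400 + $50,000 = $378,400.

$378,400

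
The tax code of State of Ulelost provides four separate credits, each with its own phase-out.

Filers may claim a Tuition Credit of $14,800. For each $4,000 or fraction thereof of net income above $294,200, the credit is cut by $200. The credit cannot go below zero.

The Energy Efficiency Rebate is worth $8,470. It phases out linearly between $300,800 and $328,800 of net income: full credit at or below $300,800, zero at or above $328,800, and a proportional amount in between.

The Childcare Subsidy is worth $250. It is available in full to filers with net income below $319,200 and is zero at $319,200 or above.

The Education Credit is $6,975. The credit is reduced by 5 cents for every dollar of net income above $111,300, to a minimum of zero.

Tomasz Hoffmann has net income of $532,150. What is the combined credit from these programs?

Tuition Credit: income exceeds $294,200 by $237,950, which is 60 full-or-partial $4,000 increments; reduction = 60 × $200 = $12,000, leaving $2,800.
Energy Efficiency Rebate: $532,150 is at or above $328,800, so the credit is $0.
Childcare Subsidy: $532,150 meets or exceeds the $319,200 cutoff, so the credit is $0.
Education Credit: 5% of the $420,850 excess over $111,300 is $21,042.50 ≥ base, so the credit is $0.
Total: $2,800 + $0 + $0 + $0 = $2,800.

$2,800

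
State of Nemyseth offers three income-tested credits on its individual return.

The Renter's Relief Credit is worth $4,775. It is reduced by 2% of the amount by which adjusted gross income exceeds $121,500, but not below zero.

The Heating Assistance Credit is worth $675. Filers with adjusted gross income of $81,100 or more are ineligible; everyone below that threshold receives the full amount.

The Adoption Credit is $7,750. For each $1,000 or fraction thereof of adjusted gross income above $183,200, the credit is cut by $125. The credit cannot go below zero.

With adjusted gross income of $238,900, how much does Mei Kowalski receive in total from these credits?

$3,177

Renter's Relief Credit: 2% of the $117,400 excess over $121,500 is $2,348; credit = $4,775 − $2,348 = $2,427.
Heating Assistance Credit: $238,900 meets or exceeds the $81,100 cutoff, so the credit is $0.
Adoption Credit: income exceeds $183,200 by $55,700, which is 56 full-or-partial $1,000 increments; reduction = 56 × $125 = $7,000, leaving $750.
Total: $2,427 + $0 + $750 = $3,177.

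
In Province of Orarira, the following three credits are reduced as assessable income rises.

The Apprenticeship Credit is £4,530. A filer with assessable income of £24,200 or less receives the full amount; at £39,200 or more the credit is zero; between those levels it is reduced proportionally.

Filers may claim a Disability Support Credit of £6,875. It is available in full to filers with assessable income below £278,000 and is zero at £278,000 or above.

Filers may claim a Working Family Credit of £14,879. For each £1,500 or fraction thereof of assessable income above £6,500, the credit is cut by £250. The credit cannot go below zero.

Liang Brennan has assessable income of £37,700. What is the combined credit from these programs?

Apprenticeship Credit: £37,700 is £13,500 into a £15,000 phase-out range, leaving 1,500/15,000 of the credit: £4,530 × 1,500/15,000 = £453.
Disability Support Credit: £37,700 is below the £278,000 cutoff, so the full £6,875 applies.
Working Family Credit: income exceeds £6,500 by £31,200, which is 21 full-or-partial £1,500 increments; reduction = 21 × £250 = £5,250, leaving £9,629.
Total: £453 + £6,875 + £9,629 = £16,957.

£16,957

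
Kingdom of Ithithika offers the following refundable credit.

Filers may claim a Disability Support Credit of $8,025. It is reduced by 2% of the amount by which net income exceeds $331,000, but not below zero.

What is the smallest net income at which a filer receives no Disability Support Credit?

$732,250

The credit falls by 2% of each dollar above $331,000, so it reaches zero when the excess is $8,025 / 2% = $401,250: income = $331,000 + $401,250 = $732,250.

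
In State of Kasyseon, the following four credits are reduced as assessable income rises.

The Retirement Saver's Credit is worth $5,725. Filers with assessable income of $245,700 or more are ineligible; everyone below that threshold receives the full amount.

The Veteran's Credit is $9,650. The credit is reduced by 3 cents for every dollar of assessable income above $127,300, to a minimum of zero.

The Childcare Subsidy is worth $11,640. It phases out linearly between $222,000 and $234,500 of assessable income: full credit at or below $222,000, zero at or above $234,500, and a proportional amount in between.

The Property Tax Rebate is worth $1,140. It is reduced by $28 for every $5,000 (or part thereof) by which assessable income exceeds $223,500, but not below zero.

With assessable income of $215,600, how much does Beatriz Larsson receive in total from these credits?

$25,506

Retirement Saver's Credit: $215,600 is below the $245,700 cutoff, so the full $5,725 applies.
Veteran's Credit: 3% of the $88,300 excess over $127,300 is $2,649; credit = $9,650 − $2,649 = $7,001.
Childcare Subsidy: $215,600 is at or below the $222,000 threshold, so the full $11,640 applies.
Property Tax Rebate: $215,600 is at or below the $223,500 threshold, so the full $1,140 applies.
Total: $5,725 + $7,001 + $11,640 + $1,140 = $25,506.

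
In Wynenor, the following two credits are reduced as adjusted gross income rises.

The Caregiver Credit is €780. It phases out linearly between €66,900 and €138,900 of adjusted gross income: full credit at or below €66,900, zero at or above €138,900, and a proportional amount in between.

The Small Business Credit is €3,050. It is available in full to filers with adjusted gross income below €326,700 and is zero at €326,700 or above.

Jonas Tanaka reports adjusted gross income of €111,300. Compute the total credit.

Caregiver Credit: €111,300 is €44,400 into a €72,000 phase-out range, leaving 27,600/72,000 of the credit: €780 × 27,600/72,000 = €299.
Small Business Credit: €111,300 is below the €326,700 cutoff, so the full €3,050 applies.
Total: €299 + €3,050 = €3,349.

€3,349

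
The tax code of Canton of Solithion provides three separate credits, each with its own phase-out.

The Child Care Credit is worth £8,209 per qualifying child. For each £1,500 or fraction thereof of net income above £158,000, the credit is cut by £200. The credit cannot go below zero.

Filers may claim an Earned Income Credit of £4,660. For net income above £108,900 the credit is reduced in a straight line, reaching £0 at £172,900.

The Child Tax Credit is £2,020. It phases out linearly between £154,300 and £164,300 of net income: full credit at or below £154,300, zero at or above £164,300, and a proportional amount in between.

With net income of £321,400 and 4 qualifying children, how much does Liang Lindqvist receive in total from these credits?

£11,036

Child Care Credit: base = 4 × £8,209 = £32,836. income exceeds £158,000 by £163,400, which is 109 full-or-partial £1,500 increments; reduction = 109 × £200 = £21,800, leaving £11,036.
Earned Income Credit: £321,400 is at or above £172,900, so the credit is £0.
Child Tax Credit: £321,400 is at or above £164,300, so the credit is £0.
Total: £11,036 + £0 + £0 = £11,036.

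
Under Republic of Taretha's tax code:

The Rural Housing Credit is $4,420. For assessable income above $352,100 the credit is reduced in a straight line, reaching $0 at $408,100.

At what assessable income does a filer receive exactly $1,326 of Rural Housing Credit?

$391,300

$1,326 is 1,326/4,420 of the full $4,420, so 3,094/4,420 of the $56,000 range has been used: income = $352,100 + $56,000 × 3,094/4,420 = $391,300.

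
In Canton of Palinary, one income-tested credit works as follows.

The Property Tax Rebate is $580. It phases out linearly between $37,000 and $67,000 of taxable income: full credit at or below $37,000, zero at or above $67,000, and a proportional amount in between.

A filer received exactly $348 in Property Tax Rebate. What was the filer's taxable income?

$348 is 348/580 of the full $580, so 232/580 of the $30,000 range has been used: income = $37,000 + $30,000 × 232/580 = $49,000.

$49,000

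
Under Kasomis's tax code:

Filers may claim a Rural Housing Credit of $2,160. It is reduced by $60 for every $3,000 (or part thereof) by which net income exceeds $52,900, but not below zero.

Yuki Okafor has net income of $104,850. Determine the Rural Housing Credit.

$1,080

Rural Housing Credit: income exceeds $52,900 by $51,950, which is 18 full-or-partial $3,000 increments; reduction = 18 × $60 = $1,080, leaving $1,080.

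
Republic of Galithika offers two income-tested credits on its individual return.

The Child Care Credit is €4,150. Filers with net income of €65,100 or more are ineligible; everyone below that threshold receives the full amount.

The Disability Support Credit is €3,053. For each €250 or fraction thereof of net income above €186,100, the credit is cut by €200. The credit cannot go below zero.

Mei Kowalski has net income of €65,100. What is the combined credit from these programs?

€3,053

Child Care Credit: €65,100 meets or exceeds the €65,100 cutoff, so the credit is €0.
Disability Support Credit: €65,100 is at or below the €186,100 threshold, so the full €3,053 applies.
Total: €0 + €3,053 = €3,053.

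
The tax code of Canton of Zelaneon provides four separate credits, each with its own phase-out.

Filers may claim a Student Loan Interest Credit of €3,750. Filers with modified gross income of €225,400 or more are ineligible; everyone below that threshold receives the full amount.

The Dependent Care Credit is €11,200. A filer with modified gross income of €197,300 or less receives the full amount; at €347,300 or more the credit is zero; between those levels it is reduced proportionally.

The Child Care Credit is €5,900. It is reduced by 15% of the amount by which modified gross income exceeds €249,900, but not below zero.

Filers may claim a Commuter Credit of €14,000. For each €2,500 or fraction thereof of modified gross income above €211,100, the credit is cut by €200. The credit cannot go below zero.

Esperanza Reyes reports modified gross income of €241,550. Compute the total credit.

Student Loan Interest Credit: €241,550 meets or exceeds the €225,400 cutoff, so the credit is €0.
Dependent Care Credit: €241,550 is €44,250 into a €150,000 phase-out range, leaving 105,750/150,000 of the credit: €11,200 × 105,750/150,000 = €7,896.
Child Care Credit: €241,550 is at or below the €249,900 threshold, so the full €5,900 applies.
Commuter Credit: income exceeds €211,100 by €30,450, which is 13 full-or-partial €2,500 increments; reduction = 13 × €200 = €2,600, leaving €11,400.
Total: €0 + €7,896 + €5,900 + €11,400 = €25,196.

€25,196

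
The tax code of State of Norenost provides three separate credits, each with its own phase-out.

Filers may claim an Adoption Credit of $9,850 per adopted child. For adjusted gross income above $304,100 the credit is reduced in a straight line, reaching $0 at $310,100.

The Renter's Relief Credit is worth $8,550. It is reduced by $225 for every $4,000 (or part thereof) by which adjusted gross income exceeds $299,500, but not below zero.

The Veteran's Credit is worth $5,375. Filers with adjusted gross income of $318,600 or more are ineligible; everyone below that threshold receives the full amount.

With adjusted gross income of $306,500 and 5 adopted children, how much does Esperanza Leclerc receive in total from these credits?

$43,025

Adoption Credit: base = 5 × $9,850 = $49,250. $306,500 is $2,400 into a $6,000 phase-out range, leaving 3,600/6,000 of the credit: $49,250 × 3,600/6,000 = $29,550.
Renter's Relief Credit: income exceeds $299,500 by $7,000, which is 2 full-or-partial $4,000 increments; reduction = 2 × $225 = $450, leaving $8,100.
Veteran's Credit: $306,500 is below the $318,600 cutoff, so the full $5,375 applies.
Total: $29,550 + $8,100 + $5,375 = $43,025.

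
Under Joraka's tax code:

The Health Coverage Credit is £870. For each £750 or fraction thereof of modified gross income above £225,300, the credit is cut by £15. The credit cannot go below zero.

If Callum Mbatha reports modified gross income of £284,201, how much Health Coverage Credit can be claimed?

£0

Health Coverage Credit: income exceeds £225,300 by £58,901 → 79 increments × £15 = £1,185 ≥ base, so the credit is £0.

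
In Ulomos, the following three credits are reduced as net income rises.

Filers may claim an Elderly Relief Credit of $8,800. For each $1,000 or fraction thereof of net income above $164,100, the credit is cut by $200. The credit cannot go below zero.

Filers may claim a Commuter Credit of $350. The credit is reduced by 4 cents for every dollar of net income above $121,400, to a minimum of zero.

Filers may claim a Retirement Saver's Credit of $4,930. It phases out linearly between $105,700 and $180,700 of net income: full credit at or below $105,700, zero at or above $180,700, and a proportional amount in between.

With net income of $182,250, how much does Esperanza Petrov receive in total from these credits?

Elderly Relief Credit: income exceeds $164,100 by $18,150, which is 19 full-or-partial $1,000 increments; reduction = 19 × $200 = $3,800, leaving $5,000.
Commuter Credit: 4% of the $60,850 excess over $121,400 is $2,434 ≥ base, so the credit is $0.
Retirement Saver's Credit: $182,250 is at or above $180,700, so the credit is $0.
Total: $5,000 + $0 + $0 = $5,000.

$5,000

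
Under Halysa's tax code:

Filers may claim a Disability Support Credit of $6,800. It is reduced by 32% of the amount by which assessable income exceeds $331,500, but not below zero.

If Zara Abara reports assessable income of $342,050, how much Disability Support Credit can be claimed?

$3,424

Disability Support Credit: 32% of the $10,550 excess over $331,500 is $3,376; credit = $6,800 − $3,376 = $3,424.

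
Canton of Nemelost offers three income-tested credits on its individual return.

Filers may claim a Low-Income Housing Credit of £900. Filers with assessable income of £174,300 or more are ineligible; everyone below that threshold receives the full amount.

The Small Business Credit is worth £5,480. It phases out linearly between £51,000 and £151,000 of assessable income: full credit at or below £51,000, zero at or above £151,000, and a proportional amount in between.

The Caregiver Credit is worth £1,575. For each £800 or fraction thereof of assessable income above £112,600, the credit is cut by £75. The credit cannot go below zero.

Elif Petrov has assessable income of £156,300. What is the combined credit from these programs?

£900

Low-Income Housing Credit: £156,300 is below the £174,300 cutoff, so the full £900 applies.
Small Business Credit: £156,300 is at or above £151,000, so the credit is £0.
Caregiver Credit: income exceeds £112,600 by £43,700 → 55 increments × £75 = £4,125 ≥ base, so the credit is £0.
Total: £900 + £0 + £0 = £900.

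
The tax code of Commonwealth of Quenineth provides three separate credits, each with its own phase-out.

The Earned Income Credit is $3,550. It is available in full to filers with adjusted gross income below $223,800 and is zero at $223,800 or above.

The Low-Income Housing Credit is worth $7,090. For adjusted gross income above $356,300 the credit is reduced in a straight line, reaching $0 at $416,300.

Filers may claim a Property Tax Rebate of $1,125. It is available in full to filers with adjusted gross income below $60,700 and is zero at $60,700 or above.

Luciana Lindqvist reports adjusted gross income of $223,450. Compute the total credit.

$10,640

Earned Income Credit: $223,450 is below the $223,800 cutoff, so the full $3,550 applies.
Low-Income Housing Credit: $223,450 is at or below the $356,300 threshold, so the full $7,090 applies.
Property Tax Rebate: $223,450 meets or exceeds the $60,700 cutoff, so the credit is $0.
Total: $3,550 + $7,090 + $0 = $10,640.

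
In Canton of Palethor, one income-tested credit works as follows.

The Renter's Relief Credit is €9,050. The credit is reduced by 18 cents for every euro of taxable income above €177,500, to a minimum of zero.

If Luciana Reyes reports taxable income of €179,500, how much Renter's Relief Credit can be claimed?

€8,690

Renter's Relief Credit: 18% of the €2,000 excess over €177,500 is €360; credit = €9,050 − €360 = €8,690.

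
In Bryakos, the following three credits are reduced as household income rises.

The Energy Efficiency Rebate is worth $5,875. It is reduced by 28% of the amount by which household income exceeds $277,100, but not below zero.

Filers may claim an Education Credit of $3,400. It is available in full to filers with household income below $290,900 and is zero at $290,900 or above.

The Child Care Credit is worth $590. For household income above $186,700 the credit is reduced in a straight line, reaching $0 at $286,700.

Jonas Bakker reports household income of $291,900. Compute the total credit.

Energy Efficiency Rebate: 28% of the $14,800 excess over $277,100 is $4,144; credit = $5,875 − $4,144 = $1,731.
Education Credit: $291,900 meets or exceeds the $290,900 cutoff, so the credit is $0.
Child Care Credit: $291,900 is at or above $286,700, so the credit is $0.
Total: $1,731 + $0 + $0 = $1,731.

$1,731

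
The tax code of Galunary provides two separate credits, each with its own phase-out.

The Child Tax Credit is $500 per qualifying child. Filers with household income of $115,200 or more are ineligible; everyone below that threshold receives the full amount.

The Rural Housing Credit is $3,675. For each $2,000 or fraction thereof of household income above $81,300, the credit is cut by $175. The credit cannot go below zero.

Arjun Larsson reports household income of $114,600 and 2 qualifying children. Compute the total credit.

$1,700

Child Tax Credit: base = 2 × $500 = $1,000. $114,600 is below the $115,200 cutoff, so the full $1,000 applies.
Rural Housing Credit: income exceeds $81,300 by $33,300, which is 17 full-or-partial $2,000 increments; reduction = 17 × $175 = $2,975, leaving $700.
Total: $1,000 + $700 = $1,700.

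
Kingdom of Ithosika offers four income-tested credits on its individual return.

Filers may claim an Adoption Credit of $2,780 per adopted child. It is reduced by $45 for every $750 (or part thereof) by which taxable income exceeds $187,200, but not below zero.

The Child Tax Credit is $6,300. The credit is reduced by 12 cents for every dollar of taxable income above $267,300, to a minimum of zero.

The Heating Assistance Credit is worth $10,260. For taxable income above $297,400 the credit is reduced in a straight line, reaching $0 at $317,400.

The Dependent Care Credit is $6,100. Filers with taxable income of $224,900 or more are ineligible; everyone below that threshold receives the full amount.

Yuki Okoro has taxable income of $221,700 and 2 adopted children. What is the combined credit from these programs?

Adoption Credit: base = 2 × $2,780 = $5,560. income exceeds $187,200 by $34,500, which is 46 full-or-partial $750 increments; reduction = 46 × $45 = $2,070, leaving $3,490.
Child Tax Credit: $221,700 is at or below the $267,300 threshold, so the full $6,300 applies.
Heating Assistance Credit: $221,700 is at or below the $297,400 threshold, so the full $10,260 applies.
Dependent Care Credit: $221,700 is below the $224,900 cutoff, so the full $6,100 applies.
Total: $3,490 + $6,300 + $10,260 + $6,100 = $26,150.

$26,150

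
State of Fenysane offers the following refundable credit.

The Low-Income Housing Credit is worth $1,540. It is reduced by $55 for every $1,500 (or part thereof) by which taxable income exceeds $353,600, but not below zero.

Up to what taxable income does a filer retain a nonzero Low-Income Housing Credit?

After 27 increments the reduction is 27 × $55 = $1,485, leaving $55; one more increment wipes it out. Increment 27 ends at excess 27 × $1,500 = $40,500, so the highest qualifying income is $353,600 + $40,500 = $394,100.

$394,100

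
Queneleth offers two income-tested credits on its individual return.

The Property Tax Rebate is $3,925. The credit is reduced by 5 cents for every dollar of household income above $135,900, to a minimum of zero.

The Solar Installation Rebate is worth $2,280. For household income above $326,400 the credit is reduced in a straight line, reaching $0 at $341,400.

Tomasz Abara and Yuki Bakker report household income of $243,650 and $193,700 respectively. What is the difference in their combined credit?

$1,035

Tomasz ($243,650): Property Tax Rebate: 5% of the $107,750 excess over $135,900 is $5,387.50 ≥ base, so the credit is $0. Solar Installation Rebate: $243,650 is at or below the $326,400 threshold, so the full $2,280 applies. total $0 + $2,280 = $2,280
Yuki ($193,700): Property Tax Rebate: 5% of the $57,800 excess over $135,900 is $2,890; credit = $3,925 − $2,890 = $1,035. Solar Installation Rebate: $193,700 is at or below the $326,400 threshold, so the full $2,280 applies. total $1,035 + $2,280 = $3,315
Difference: |$2,280 − $3,315| = $1,035.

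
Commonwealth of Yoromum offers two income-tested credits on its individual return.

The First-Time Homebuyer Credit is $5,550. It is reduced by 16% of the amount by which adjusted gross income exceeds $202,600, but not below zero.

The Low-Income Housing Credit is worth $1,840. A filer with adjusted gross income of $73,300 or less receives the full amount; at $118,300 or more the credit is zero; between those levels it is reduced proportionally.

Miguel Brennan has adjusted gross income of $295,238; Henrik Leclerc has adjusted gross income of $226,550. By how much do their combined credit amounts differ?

$1,718

Miguel ($295,238): First-Time Homebuyer Credit: 16% of the $92,638 excess over $202,600 is $14,822.08 ≥ base, so the credit is $0. Low-Income Housing Credit: $295,238 is at or above $118,300, so the credit is $0. total $0 + $0 = $0
Henrik ($226,550): First-Time Homebuyer Credit: 16% of the $23,950 excess over $202,600 is $3,832; credit = $5,550 − $3,832 = $1,718. Low-Income Housing Credit: $226,550 is at or above $118,300, so the credit is $0. total $1,718 + $0 = $1,718
Difference: |$0 − $1,718| = $1,718.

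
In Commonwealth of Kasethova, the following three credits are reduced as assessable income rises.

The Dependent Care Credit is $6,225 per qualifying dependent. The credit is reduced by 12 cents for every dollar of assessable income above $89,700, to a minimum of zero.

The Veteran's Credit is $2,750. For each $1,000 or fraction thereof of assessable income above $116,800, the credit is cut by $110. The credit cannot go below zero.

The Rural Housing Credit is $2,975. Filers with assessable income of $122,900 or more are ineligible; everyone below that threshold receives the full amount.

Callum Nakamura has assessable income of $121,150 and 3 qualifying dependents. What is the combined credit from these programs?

Dependent Care Credit: base = 3 × $6,225 = $18,675. 12% of the $31,450 excess over $89,700 is $3,774; credit = $18,675 − $3,774 = $14,901.
Veteran's Credit: income exceeds $116,800 by $4,350, which is 5 full-or-partial $1,000 increments; reduction = 5 × $110 = $550, leaving $2,200.
Rural Housing Credit: $121,150 is below the $122,900 cutoff, so the full $2,975 applies.
Total: $14,901 + $2,200 + $2,975 = $20,076.

$20,076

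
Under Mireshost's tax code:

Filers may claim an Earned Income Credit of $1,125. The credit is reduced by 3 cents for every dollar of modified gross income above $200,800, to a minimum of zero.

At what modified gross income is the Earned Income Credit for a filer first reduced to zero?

$238,300

The credit falls by 3% of each dollar above $200,800, so it reaches zero when the excess is $1,125 / 3% = $37,500: income = $200,800 + $37,500 = $238,300.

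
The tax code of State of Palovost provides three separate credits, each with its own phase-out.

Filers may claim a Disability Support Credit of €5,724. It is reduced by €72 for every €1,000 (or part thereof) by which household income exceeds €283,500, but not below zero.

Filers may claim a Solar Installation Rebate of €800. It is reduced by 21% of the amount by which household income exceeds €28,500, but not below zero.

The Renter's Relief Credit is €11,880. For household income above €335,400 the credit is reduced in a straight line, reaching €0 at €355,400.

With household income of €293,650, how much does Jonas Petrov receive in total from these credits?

€16,812

Disability Support Credit: income exceeds €283,500 by €10,150, which is 11 full-or-partial €1,000 increments; reduction = 11 × €72 = €792, leaving €4,932.
Solar Installation Rebate: 21% of the €265,150 excess over €28,500 is €55,681.50 ≥ base, so the credit is €0.
Renter's Relief Credit: €293,650 is at or below the €335,400 threshold, so the full €11,880 applies.
Total: €4,932 + €0 + €11,880 = €16,812.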